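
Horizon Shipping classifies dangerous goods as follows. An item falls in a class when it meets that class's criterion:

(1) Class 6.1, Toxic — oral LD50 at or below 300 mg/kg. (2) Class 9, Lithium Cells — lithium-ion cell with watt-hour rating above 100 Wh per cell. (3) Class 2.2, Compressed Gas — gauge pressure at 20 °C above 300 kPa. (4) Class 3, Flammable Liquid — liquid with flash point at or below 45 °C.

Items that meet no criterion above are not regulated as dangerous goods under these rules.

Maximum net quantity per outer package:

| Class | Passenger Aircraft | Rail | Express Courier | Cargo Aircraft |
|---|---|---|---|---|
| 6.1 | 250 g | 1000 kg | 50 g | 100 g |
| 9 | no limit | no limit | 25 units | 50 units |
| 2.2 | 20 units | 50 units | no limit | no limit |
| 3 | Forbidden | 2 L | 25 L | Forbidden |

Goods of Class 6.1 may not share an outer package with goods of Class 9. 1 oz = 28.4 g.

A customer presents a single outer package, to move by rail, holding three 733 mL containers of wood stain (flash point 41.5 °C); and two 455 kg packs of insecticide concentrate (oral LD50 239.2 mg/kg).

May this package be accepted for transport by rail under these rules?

Flash point 41.5 °C meets the Class 3 criterion (Flammable Liquid), so the wood stain is Class 3.
The insecticide concentrate has oral LD50 239.2 mg/kg, which is ≤ 300 mg/kg, so it is Class 6.1 (Toxic).
Class 6.1 quantity: two 455 kg packs = 910 kg.
910 kg ≤ 1000 kg (rail limit, Class 6.1) — within limit.
Class 3 quantity: three 733 mL containers = 2.199 L.
2.199 L > 2 L (rail limit, Class 3) — over the limit.
The segregation rule (Class 6.1 with Class 9) does not apply to Class 6.1 with Class 3.

No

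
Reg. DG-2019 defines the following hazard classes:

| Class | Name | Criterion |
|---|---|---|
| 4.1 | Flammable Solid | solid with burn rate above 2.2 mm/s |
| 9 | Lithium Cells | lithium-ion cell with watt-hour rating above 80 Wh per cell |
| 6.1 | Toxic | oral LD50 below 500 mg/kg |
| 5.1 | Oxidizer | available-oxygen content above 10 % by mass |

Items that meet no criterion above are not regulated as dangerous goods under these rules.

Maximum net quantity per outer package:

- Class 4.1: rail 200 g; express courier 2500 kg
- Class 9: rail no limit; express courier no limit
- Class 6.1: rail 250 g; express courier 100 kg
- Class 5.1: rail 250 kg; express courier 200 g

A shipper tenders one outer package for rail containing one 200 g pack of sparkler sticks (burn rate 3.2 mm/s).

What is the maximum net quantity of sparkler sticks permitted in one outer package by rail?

200 g

The sparkler sticks have burn rate 3.2 mm/s, which is > 2.2 mm/s, so they are Class 4.1 (Flammable Solid).
The rail limit for Class 4.1 is 200 g.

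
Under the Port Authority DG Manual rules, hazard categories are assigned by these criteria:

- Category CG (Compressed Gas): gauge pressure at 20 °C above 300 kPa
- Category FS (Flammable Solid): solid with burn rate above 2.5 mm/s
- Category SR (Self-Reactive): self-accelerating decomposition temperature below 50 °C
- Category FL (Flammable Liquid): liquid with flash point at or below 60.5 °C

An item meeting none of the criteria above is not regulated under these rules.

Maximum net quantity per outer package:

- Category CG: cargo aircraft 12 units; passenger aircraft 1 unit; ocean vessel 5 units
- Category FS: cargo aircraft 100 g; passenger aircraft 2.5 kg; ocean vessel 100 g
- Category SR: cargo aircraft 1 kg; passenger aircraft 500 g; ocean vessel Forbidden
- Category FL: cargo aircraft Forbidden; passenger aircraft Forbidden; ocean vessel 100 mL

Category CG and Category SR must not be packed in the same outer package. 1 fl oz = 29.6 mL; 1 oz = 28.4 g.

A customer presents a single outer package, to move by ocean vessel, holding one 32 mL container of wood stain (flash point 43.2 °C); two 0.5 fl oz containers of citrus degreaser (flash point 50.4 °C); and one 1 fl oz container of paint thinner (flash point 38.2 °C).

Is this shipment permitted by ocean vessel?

Yes

Flash point 43.2 °C meets the Category FL criterion (Flammable Liquid), so the wood stain is Category FL.
Citrus degreaser: flash point 50.4 °C ≤ 60.5 °C → Category FL (Flammable Liquid).
Flash point 38.2 °C meets the Category FL criterion (Flammable Liquid), so the paint thinner is Category FL.
Category FL net quantity: 32 mL + (two 0.5 fl oz containers = 29.6 mL) + (one 1 fl oz container = 29.6 mL) = 91.2 mL.
91.2 mL is within the ocean vessel limit of 100 mL for Category FL.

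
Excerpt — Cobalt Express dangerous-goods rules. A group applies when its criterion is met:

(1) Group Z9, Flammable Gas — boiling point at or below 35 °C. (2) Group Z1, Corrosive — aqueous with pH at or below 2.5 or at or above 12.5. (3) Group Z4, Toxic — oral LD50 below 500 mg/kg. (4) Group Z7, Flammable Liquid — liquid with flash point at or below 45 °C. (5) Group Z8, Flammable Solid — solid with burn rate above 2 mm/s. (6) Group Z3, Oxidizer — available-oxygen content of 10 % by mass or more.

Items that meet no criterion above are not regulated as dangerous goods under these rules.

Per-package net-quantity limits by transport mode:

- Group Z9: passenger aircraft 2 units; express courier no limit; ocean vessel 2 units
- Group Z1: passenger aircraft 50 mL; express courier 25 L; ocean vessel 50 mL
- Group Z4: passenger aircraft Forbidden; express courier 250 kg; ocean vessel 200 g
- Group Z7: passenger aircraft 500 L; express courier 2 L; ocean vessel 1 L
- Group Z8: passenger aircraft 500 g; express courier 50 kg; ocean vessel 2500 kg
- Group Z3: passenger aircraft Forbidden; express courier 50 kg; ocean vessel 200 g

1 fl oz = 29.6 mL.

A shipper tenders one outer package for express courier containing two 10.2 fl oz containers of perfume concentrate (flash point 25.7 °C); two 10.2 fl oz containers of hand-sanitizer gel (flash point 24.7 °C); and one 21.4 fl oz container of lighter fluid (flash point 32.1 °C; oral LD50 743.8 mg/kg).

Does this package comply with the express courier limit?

Yes

The perfume concentrate has flash point 25.7 °C, which is ≤ 45 °C, so it is Group Z7 (Flammable Liquid).
Hand-sanitizer gel: flash point 24.7 °C ≤ 45 °C → Group Z7 (Flammable Liquid).
With flash point 32.1 °C (≤ 45 °C), the lighter fluid falls in Group Z7.
Total Group Z7: (two 10.2 fl oz containers = 603.84 mL) + (two 10.2 fl oz containers = 603.84 mL) + (one 21.4 fl oz container = 633.44 mL) = 1841.12 mL.
1841.12 mL ≤ 2 L (express courier limit, Group Z7) — within limit.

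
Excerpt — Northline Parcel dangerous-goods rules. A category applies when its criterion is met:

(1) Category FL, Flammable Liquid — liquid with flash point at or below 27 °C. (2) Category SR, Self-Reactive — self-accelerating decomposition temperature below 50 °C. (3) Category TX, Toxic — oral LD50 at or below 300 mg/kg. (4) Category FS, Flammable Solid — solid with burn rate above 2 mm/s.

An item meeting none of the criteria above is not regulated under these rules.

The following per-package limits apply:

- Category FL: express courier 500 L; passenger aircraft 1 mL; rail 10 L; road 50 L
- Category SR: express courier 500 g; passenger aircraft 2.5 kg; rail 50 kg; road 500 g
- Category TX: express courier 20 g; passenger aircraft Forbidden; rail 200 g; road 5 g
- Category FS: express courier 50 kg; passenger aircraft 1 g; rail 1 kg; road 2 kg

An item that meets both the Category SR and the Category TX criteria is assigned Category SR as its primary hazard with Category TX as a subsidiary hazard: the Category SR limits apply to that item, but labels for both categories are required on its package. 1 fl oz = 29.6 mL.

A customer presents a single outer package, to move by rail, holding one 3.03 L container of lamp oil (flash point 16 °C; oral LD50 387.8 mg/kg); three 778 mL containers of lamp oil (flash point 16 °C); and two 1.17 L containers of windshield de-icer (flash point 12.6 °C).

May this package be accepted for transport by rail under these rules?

With flash point 16 °C (≤ 27 °C), the lamp oil falls in Category FL.
Flash point 16 °C meets the Category FL criterion (Flammable Liquid), so the lamp oil is Category FL.
Flash point 12.6 °C meets the Category FL criterion (Flammable Liquid), so the windshield de-icer is Category FL.
Total Category FL: 3.03 L + (three 778 mL containers = 2.334 L) + (two 1.17 L containers = 2.34 L) = 7.704 L.
7.704 L is within the rail limit of 10 L for Category FL.

Yes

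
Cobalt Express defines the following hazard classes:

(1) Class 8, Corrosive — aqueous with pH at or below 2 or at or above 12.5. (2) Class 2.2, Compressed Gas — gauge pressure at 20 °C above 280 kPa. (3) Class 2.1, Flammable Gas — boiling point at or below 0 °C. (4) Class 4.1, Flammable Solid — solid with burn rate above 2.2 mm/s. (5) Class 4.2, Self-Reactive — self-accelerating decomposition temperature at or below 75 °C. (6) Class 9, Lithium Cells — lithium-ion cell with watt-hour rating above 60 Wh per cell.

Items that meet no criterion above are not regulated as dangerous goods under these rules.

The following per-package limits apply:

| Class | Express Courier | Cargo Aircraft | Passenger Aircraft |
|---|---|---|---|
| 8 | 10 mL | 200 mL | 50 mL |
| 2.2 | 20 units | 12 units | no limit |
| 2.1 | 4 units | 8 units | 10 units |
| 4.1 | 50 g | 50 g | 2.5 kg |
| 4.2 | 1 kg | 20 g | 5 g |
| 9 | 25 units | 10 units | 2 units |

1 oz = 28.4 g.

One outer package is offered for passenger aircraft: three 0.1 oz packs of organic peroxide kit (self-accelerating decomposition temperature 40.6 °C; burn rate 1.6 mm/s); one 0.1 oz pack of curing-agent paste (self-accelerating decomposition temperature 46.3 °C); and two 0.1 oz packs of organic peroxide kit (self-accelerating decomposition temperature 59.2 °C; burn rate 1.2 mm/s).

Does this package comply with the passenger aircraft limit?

Organic peroxide kit: self-accelerating decomposition temperature 40.6 °C ≤ 75 °C → Class 4.2 (Self-Reactive).
With self-accelerating decomposition temperature 46.3 °C (≤ 75 °C), the curing-agent paste falls in Class 4.2.
Organic peroxide kit: self-accelerating decomposition temperature 59.2 °C ≤ 75 °C → Class 4.2 (Self-Reactive).
Total Class 4.2: (three 0.1 oz packs = 8.52 g) + (one 0.1 oz pack = 2.84 g) + (two 0.1 oz packs = 5.68 g) = 17.04 g.
17.04 g exceeds the passenger aircraft limit of 5 g for Class 4.2.

No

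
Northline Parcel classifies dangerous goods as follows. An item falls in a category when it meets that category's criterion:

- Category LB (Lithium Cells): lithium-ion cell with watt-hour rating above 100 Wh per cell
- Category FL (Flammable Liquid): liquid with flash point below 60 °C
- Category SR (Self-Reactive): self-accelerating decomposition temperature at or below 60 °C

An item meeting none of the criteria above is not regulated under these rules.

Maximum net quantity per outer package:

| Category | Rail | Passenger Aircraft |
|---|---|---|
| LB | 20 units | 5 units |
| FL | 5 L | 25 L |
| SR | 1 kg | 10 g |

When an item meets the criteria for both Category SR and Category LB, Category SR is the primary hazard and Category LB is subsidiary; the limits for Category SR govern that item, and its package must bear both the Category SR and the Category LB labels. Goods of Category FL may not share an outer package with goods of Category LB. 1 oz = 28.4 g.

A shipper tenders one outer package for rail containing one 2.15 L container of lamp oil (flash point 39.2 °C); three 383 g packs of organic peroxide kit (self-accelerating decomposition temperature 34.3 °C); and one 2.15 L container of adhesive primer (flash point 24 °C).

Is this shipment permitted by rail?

The lamp oil has flash point 39.2 °C, which is < 60 °C, so it is Category FL (Flammable Liquid).
With self-accelerating decomposition temperature 34.3 °C (≤ 60 °C), the organic peroxide kit falls in Category SR.
Flash point 24 °C meets the Category FL criterion (Flammable Liquid), so the adhesive primer is Category FL.
Category FL net quantity: 2.15 L + 2.15 L = 4.3 L.
4.3 L is within the rail limit of 5 L for Category FL.
Category SR quantity: three 383 g packs = 1.149 kg.
1.149 kg > 1 kg (rail limit, Category SR) — over the limit.
The segregation rule (Category FL with Category LB) does not apply to Category FL with Category SR.

No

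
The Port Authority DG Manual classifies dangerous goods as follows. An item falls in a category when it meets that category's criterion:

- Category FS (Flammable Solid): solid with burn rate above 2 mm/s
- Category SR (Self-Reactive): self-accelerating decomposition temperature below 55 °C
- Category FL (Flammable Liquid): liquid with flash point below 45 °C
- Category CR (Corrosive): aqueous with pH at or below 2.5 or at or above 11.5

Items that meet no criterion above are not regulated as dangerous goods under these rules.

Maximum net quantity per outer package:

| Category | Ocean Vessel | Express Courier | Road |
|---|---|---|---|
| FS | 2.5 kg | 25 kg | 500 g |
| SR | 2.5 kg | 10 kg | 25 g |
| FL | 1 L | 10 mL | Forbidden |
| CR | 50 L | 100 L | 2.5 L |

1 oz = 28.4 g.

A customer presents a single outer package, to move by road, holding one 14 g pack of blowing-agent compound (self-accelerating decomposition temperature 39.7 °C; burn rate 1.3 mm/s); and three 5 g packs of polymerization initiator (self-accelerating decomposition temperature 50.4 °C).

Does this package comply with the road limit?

With self-accelerating decomposition temperature 39.7 °C (< 55 °C), the blowing-agent compound falls in Category SR.
With self-accelerating decomposition temperature 50.4 °C (< 55 °C), the polymerization initiator falls in Category SR.
Category SR net quantity: 14 g + (three 5 g packs = 15 g) = 29 g.
That exceeds the Category SR road limit of 25 g.

No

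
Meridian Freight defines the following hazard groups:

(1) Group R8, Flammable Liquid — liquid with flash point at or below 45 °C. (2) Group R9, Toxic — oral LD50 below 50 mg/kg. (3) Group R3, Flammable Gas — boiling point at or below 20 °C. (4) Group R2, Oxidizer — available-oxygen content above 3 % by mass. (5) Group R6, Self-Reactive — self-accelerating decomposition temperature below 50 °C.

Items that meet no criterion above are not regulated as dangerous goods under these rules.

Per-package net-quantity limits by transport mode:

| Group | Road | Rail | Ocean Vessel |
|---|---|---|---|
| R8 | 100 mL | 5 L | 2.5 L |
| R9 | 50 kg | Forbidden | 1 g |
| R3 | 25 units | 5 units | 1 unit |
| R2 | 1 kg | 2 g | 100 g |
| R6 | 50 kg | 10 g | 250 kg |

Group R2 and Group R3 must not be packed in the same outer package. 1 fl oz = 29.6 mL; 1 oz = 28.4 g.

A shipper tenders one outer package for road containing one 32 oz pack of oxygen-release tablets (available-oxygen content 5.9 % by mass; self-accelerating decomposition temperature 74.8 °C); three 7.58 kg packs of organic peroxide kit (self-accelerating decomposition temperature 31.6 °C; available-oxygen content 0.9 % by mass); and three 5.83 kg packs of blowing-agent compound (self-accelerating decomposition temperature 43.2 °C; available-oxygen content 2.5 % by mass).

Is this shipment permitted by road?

Yes

Available-oxygen content 5.9 % by mass meets the Group R2 criterion (Oxidizer), so the oxygen-release tablets are Group R2.
Self-accelerating decomposition temperature 31.6 °C meets the Group R6 criterion (Self-Reactive), so the organic peroxide kit is Group R6.
Self-accelerating decomposition temperature 43.2 °C meets the Group R6 criterion (Self-Reactive), so the blowing-agent compound is Group R6.
Group R2 quantity: one 32 oz pack = 908.8 g.
908.8 g ≤ 1 kg (road limit, Group R2) — within limit.
Group R6 net quantity: (three 7.58 kg packs = 22.74 kg) + (three 5.83 kg packs = 17.49 kg) = 40.23 kg.
40.23 kg ≤ 50 kg (road limit, Group R6) — within limit.
The segregation rule (Group R2 with Group R3) does not apply to Group R2 with Group R6.
Every hazard group is within its road limit and no segregation rule is violated.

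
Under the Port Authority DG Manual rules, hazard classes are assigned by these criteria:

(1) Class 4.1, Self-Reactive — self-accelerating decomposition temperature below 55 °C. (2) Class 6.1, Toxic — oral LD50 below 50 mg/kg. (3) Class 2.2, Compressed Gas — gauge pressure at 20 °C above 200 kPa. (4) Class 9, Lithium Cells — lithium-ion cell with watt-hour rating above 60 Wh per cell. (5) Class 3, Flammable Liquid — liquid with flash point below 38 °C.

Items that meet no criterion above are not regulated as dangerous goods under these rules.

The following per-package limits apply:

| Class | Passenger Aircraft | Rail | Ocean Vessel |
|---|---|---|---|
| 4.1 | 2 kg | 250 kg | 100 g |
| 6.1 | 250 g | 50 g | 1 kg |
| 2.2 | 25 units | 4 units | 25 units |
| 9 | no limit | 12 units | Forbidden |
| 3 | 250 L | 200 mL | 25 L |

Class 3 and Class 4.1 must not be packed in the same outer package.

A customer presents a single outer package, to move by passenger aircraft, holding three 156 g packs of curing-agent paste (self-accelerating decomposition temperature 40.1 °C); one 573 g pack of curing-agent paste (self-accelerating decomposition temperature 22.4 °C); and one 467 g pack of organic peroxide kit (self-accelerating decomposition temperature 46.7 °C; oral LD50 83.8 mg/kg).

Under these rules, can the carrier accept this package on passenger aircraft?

Yes

The curing-agent paste has self-accelerating decomposition temperature 40.1 °C, which is < 55 °C, so it is Class 4.1 (Self-Reactive).
The curing-agent paste has self-accelerating decomposition temperature 22.4 °C, which is < 55 °C, so it is Class 4.1 (Self-Reactive).
With self-accelerating decomposition temperature 46.7 °C (< 55 °C), the organic peroxide kit falls in Class 4.1.
Class 4.1 net quantity: (three 156 g packs = 468 g) + 573 g + 467 g = 1.508 kg.
That is within the Class 4.1 passenger aircraft limit of 2 kg.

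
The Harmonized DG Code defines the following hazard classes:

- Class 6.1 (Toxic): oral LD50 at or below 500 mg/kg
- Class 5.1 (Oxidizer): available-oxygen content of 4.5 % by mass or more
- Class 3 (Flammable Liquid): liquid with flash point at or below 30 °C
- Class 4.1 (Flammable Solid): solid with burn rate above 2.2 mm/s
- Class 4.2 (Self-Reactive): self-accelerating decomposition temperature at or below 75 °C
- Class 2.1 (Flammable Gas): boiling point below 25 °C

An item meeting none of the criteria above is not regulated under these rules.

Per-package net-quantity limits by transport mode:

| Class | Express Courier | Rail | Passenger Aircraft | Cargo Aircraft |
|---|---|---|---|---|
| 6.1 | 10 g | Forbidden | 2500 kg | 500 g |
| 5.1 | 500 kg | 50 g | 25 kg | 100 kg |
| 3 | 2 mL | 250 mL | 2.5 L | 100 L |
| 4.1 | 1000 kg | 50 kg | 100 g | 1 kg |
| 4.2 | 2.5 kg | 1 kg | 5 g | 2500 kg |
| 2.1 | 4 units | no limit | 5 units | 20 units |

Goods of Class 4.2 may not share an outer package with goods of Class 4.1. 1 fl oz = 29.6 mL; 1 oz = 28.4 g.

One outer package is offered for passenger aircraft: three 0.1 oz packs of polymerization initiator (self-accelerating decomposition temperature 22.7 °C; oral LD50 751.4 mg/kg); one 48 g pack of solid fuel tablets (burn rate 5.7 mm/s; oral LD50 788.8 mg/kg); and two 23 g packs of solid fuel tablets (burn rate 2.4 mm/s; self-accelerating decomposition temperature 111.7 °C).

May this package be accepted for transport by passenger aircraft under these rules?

With self-accelerating decomposition temperature 22.7 °C (≤ 75 °C), the polymerization initiator falls in Class 4.2.
With burn rate 5.7 mm/s (> 2.2 mm/s), the solid fuel tablets fall in Class 4.1.
The solid fuel tablets have burn rate 2.4 mm/s, which is > 2.2 mm/s, so they are Class 4.1 (Flammable Solid).
Class 4.2 quantity: three 0.1 oz packs = 8.52 g.
8.52 g > 5 g (passenger aircraft limit, Class 4.2) — over the limit.
Total Class 4.1: 48 g + (two 23 g packs = 46 g) = 94 g.
94 g ≤ 100 g (passenger aircraft limit, Class 4.1) — within limit.
Class 4.2 and Class 4.1 may not share an outer package.

No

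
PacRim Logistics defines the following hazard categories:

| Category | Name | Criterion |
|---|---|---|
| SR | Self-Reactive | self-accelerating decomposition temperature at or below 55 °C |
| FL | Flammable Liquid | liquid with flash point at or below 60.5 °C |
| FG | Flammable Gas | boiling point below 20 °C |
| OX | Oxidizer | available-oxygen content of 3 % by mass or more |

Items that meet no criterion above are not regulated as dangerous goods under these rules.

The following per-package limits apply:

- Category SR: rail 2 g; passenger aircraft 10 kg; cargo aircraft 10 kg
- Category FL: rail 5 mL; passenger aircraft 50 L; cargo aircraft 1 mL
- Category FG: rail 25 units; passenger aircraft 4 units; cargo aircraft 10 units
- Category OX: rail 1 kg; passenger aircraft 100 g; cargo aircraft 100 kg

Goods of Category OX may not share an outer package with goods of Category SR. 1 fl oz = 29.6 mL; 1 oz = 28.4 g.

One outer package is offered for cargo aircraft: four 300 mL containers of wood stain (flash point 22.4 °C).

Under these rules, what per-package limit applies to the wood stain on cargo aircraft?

Wood stain: flash point 22.4 °C ≤ 60.5 °C → Category FL (Flammable Liquid).
The cargo aircraft limit for Category FL is 1 mL.

1 mL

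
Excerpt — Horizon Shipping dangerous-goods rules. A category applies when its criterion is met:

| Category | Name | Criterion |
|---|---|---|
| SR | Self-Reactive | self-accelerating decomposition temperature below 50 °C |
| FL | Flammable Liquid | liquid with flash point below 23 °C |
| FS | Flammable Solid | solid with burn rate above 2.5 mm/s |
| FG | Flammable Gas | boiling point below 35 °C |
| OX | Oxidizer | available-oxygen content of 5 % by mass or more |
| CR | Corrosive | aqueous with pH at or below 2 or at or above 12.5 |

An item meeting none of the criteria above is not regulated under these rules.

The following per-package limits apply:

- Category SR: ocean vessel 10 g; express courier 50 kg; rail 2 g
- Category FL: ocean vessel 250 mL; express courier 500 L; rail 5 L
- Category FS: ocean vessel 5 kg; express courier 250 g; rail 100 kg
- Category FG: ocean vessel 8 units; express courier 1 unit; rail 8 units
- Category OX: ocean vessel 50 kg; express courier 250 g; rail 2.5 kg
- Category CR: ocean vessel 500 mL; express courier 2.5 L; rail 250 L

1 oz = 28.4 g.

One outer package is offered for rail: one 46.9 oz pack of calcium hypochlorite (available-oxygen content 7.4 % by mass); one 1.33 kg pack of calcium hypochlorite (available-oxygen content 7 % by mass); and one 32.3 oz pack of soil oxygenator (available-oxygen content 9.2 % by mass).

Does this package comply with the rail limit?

No

With available-oxygen content 7.4 % by mass (≥ 5 % by mass), the calcium hypochlorite falls in Category OX.
The calcium hypochlorite has available-oxygen content 7 % by mass, which is ≥ 5 % by mass, so it is Category OX (Oxidizer).
The soil oxygenator has available-oxygen content 9.2 % by mass, which is ≥ 5 % by mass, so it is Category OX (Oxidizer).
Category OX net quantity: (one 46.9 oz pack = 1331.96 g) + 1.33 kg + (one 32.3 oz pack = 917.32 g) = 3579.28 g.
3579.28 g > 2.5 kg (rail limit, Category OX) — over the limit.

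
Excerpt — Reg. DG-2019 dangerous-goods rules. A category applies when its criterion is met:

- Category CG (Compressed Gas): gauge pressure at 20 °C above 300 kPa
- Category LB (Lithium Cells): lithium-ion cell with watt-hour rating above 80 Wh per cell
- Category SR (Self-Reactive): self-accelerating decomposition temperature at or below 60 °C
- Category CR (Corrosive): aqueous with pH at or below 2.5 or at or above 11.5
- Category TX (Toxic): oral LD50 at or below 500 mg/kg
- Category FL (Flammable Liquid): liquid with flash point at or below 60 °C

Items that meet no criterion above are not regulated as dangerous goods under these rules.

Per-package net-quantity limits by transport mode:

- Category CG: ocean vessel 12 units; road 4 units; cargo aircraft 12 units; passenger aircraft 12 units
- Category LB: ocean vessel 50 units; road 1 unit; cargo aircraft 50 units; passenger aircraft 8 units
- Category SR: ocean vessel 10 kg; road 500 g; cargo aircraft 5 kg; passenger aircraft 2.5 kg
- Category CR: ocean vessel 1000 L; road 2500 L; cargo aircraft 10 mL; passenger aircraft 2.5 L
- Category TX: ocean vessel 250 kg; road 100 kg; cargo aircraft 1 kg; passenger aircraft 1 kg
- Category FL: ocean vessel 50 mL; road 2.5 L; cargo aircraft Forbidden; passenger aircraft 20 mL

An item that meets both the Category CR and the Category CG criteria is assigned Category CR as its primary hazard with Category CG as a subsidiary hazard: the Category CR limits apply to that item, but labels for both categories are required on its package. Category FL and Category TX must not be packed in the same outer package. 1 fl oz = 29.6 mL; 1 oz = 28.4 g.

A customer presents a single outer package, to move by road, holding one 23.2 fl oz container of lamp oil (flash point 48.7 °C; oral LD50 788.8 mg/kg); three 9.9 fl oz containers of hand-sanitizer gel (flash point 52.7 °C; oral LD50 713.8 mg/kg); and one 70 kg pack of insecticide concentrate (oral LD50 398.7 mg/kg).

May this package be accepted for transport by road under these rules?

With flash point 48.7 °C (≤ 60 °C), the lamp oil falls in Category FL.
Flash point 52.7 °C meets the Category FL criterion (Flammable Liquid), so the hand-sanitizer gel is Category FL.
The insecticide concentrate has oral LD50 398.7 mg/kg, which is ≤ 500 mg/kg, so it is Category TX (Toxic).
Category FL net quantity: (one 23.2 fl oz container = 686.72 mL) + (three 9.9 fl oz containers = 879.12 mL) = 1565.84 mL.
1565.84 mL ≤ 2.5 L (road limit, Category FL) — within limit.
Category TX quantity: 70 kg.
70 kg ≤ 100 kg (road limit, Category TX) — within limit.
Category FL and Category TX may not share an outer package.

No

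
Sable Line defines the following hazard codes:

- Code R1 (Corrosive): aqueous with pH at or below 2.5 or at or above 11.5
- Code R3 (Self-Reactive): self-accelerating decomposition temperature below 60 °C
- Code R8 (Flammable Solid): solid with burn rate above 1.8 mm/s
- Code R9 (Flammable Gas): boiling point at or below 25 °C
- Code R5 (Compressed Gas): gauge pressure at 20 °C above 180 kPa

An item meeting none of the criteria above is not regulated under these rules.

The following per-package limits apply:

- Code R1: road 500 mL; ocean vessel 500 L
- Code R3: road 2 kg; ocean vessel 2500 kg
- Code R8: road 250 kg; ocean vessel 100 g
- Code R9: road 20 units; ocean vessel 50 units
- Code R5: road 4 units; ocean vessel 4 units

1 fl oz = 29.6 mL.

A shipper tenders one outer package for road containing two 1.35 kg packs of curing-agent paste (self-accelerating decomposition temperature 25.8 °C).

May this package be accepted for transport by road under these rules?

The curing-agent paste has self-accelerating decomposition temperature 25.8 °C, which is < 60 °C, so it is Code R3 (Self-Reactive).
Code R3 quantity: two 1.35 kg packs = 2.7 kg.
That exceeds the Code R3 road limit of 2 kg.

No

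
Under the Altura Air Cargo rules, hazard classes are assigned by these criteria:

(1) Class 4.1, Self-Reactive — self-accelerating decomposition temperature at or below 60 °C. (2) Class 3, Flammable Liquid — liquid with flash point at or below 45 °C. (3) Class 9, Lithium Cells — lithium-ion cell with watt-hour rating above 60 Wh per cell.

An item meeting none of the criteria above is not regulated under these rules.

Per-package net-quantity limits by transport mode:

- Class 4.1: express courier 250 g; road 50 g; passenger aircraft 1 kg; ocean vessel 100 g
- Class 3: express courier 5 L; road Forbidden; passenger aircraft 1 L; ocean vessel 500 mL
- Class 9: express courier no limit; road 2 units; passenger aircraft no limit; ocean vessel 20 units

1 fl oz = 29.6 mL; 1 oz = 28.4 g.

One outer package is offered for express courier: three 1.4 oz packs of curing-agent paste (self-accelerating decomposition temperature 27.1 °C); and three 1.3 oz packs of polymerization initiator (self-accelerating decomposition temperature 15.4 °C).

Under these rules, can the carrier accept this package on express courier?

Yes

With self-accelerating decomposition temperature 27.1 °C (≤ 60 °C), the curing-agent paste falls in Class 4.1.
With self-accelerating decomposition temperature 15.4 °C (≤ 60 °C), the polymerization initiator falls in Class 4.1.
Class 4.1 net quantity: (three 1.4 oz packs = 119.28 g) + (three 1.3 oz packs = 110.76 g) = 230.04 g.
That is within the Class 4.1 express courier limit of 250 g.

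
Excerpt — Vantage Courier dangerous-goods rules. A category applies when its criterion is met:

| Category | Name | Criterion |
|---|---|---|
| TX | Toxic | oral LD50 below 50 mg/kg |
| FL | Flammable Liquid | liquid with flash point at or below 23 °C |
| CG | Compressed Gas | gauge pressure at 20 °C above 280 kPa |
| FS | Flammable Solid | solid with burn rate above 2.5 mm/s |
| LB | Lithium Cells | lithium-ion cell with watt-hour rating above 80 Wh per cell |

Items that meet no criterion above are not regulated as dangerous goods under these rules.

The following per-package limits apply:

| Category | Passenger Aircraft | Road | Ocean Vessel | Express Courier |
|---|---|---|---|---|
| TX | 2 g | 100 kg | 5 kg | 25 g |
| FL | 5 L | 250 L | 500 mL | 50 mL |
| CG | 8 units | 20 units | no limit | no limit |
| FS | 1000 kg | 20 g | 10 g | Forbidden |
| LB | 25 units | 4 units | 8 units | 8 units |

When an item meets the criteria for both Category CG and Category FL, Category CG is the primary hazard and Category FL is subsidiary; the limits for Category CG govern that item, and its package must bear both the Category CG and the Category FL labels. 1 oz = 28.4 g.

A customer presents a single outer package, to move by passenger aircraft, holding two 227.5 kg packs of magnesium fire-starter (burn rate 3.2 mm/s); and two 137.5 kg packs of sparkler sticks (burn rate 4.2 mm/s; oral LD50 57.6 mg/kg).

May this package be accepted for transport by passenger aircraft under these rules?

Magnesium fire-starter: burn rate 3.2 mm/s > 2.5 mm/s → Category FS (Flammable Solid).
With burn rate 4.2 mm/s (> 2.5 mm/s), the sparkler sticks fall in Category FS.
Total Category FS: (two 227.5 kg packs = 455 kg) + (two 137.5 kg packs = 275 kg) = 730 kg.
That is within the Category FS passenger aircraft limit of 1000 kg.

Yes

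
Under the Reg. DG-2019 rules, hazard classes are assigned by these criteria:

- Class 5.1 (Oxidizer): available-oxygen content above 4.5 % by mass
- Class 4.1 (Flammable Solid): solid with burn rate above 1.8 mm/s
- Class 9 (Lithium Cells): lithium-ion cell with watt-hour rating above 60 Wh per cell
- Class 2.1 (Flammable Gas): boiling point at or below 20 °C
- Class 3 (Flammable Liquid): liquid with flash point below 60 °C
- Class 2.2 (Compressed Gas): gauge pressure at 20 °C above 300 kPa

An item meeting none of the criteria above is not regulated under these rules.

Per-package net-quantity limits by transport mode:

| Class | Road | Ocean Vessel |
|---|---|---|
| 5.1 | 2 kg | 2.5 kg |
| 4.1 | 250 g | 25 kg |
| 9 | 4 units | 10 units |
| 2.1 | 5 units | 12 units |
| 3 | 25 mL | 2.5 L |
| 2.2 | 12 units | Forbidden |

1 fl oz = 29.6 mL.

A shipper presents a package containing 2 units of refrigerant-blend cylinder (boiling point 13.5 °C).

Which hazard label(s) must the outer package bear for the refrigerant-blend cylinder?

Refrigerant-blend cylinder: boiling point 13.5 °C ≤ 20 °C → Class 2.1 (Flammable Gas).
Only the Class 2.1 label is required.

Class 2.1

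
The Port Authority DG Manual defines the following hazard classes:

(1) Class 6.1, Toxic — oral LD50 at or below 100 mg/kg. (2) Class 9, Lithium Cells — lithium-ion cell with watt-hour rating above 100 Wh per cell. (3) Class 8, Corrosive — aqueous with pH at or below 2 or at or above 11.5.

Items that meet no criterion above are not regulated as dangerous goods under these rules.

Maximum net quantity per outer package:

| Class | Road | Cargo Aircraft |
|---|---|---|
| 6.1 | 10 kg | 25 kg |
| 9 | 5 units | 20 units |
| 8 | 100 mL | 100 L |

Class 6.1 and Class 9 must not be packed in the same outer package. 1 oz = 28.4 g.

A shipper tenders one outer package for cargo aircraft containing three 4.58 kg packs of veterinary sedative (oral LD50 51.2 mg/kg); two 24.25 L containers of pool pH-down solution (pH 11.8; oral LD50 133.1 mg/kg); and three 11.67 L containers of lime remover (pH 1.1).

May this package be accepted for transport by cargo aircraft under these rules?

Yes

Veterinary sedative: oral LD50 51.2 mg/kg ≤ 100 mg/kg → Class 6.1 (Toxic).
pH 11.8 meets the Class 8 criterion (Corrosive), so the pool pH-down solution is Class 8.
Lime remover: pH 1.1 ≤ 2 → Class 8 (Corrosive).
Total Class 8: (two 24.25 L containers = 48.5 L) + (three 11.67 L containers = 35.01 L) = 83.51 L.
That is within the Class 8 cargo aircraft limit of 100 L.
Class 6.1 quantity: three 4.58 kg packs = 13.74 kg.
That is within the Class 6.1 cargo aircraft limit of 25 kg.
The segregation rule (Class 6.1 with Class 9) does not apply to Class 8 with Class 6.1.
Every hazard class is within its cargo aircraft limit and no segregation rule is violated.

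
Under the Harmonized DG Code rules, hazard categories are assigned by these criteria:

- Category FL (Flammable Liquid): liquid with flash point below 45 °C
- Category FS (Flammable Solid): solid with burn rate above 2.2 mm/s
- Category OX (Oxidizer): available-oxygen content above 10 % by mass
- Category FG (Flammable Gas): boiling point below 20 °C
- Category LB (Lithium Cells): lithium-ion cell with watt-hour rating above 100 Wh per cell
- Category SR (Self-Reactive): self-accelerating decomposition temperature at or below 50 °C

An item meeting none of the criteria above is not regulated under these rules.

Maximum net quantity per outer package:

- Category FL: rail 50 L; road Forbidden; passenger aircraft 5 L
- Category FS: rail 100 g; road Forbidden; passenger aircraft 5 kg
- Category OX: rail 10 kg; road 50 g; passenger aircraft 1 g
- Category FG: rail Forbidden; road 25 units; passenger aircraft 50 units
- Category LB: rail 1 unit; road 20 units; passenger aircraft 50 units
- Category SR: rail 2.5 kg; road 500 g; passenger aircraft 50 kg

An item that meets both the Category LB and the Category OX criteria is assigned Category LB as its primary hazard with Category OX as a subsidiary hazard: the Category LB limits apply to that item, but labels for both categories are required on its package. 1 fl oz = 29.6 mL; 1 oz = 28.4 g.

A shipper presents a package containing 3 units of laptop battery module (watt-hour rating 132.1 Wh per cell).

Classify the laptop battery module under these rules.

Category LB

The laptop battery module has watt-hour rating 132.1 Wh per cell, which is > 100 Wh per cell, so it is Category LB (Lithium Cells).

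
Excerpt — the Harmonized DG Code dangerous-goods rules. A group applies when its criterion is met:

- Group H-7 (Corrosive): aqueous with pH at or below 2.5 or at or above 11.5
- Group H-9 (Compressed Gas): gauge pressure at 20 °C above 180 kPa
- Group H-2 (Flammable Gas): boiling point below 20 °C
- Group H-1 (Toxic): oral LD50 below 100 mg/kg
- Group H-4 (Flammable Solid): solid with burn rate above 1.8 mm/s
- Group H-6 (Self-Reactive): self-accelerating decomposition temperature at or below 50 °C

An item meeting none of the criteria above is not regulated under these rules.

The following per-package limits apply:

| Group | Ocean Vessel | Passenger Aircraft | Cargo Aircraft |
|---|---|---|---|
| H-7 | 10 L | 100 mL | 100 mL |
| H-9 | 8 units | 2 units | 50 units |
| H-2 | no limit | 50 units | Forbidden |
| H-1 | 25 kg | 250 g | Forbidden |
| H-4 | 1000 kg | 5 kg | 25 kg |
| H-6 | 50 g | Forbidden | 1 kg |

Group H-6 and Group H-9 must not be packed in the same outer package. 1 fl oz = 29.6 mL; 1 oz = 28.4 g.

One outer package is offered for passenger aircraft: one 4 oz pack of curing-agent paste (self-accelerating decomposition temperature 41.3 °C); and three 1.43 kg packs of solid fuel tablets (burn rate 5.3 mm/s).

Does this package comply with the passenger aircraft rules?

No

With self-accelerating decomposition temperature 41.3 °C (≤ 50 °C), the curing-agent paste falls in Group H-6.
The solid fuel tablets have burn rate 5.3 mm/s, which is > 1.8 mm/s, so they are Group H-4 (Flammable Solid).
Group H-6 quantity: one 4 oz pack = 113.6 g.
By passenger aircraft, Group H-6 is Forbidden regardless of quantity.
Group H-4 quantity: three 1.43 kg packs = 4.29 kg.
4.29 kg ≤ 5 kg (passenger aircraft limit, Group H-4) — within limit.
The segregation rule (Group H-6 with Group H-9) does not apply to Group H-6 with Group H-4.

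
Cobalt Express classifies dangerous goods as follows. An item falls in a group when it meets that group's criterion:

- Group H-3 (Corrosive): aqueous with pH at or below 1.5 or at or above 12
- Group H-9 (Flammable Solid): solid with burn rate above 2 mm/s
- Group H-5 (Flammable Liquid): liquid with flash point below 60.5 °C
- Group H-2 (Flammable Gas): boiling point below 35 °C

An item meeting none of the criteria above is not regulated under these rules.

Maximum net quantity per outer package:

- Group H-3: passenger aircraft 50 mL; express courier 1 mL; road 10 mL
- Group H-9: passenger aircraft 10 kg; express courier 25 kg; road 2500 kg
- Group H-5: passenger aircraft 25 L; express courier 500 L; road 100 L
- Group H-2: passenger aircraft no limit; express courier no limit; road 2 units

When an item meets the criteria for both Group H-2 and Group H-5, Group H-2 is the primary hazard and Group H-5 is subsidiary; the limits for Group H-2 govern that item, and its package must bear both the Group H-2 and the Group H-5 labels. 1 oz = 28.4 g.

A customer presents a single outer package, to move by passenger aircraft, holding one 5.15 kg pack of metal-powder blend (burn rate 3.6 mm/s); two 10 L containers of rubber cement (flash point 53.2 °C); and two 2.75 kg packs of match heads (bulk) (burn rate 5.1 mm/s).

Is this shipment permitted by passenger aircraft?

No

The metal-powder blend has burn rate 3.6 mm/s, which is > 2 mm/s, so it is Group H-9 (Flammable Solid).
The rubber cement has flash point 53.2 °C, which is < 60.5 °C, so it is Group H-5 (Flammable Liquid).
Burn rate 5.1 mm/s meets the Group H-9 criterion (Flammable Solid), so the match heads (bulk) are Group H-9.
Group H-9 net quantity: 5.15 kg + (two 2.75 kg packs = 5.5 kg) = 10.65 kg.
10.65 kg exceeds the passenger aircraft limit of 10 kg for Group H-9.
Group H-5 quantity: two 10 L containers = 20 L.
20 L ≤ 25 L (passenger aircraft limit, Group H-5) — within limit.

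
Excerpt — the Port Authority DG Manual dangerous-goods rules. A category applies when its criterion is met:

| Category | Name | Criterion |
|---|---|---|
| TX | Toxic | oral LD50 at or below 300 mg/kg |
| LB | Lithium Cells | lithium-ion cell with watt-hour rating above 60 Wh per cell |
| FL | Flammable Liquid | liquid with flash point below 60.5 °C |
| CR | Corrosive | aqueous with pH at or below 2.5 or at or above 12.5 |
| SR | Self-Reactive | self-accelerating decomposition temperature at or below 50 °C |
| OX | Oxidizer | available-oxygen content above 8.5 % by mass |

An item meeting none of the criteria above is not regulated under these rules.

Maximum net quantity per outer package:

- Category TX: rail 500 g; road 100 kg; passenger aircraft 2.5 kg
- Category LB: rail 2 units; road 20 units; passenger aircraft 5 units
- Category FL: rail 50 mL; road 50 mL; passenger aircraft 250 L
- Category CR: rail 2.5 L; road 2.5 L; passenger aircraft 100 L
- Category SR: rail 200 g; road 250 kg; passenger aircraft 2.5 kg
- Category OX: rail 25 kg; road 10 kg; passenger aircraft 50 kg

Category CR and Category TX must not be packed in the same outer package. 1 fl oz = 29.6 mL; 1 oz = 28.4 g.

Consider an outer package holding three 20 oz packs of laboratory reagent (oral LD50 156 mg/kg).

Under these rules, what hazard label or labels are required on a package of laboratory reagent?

Oral LD50 156 mg/kg meets the Category TX criterion (Toxic), so the laboratory reagent is Category TX.
Only the Category TX label is required.

Category TX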